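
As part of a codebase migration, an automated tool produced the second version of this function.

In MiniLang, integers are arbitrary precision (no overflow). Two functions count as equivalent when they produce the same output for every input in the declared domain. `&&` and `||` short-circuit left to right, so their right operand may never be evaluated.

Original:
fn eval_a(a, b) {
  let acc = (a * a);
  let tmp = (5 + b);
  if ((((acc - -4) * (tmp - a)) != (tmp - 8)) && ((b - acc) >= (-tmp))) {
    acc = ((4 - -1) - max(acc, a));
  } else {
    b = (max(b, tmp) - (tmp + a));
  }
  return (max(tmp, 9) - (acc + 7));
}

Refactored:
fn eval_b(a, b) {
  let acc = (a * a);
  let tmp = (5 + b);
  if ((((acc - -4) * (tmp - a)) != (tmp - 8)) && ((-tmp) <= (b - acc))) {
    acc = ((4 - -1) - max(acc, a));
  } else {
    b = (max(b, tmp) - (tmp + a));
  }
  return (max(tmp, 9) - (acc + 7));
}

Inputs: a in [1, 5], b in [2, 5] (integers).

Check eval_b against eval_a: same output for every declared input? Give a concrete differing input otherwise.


The two are interchangeable: comparison usage differs, and every declared input agrees.
Spot check at a=2, b=2 — eval_a: acc becomes 4; next tmp becomes 7; next ((((acc - -4) * (tmp - a)) != (tmp - 8)) && ((b - acc) >= (-tmp))) evaluates to true; next acc becomes 1; next final value 1. eval_b: acc becomes 4; next tmp becomes 7; next ((((acc - -4) * (tmp - a)) != (tmp - 8)) && ((-tmp) <= (b - acc))) evaluates to true; next acc becomes 1; next final value 1. Both give 1.
An exhaustive pass over the 20 declared inputs shows identical outputs.
verdict: equivalent


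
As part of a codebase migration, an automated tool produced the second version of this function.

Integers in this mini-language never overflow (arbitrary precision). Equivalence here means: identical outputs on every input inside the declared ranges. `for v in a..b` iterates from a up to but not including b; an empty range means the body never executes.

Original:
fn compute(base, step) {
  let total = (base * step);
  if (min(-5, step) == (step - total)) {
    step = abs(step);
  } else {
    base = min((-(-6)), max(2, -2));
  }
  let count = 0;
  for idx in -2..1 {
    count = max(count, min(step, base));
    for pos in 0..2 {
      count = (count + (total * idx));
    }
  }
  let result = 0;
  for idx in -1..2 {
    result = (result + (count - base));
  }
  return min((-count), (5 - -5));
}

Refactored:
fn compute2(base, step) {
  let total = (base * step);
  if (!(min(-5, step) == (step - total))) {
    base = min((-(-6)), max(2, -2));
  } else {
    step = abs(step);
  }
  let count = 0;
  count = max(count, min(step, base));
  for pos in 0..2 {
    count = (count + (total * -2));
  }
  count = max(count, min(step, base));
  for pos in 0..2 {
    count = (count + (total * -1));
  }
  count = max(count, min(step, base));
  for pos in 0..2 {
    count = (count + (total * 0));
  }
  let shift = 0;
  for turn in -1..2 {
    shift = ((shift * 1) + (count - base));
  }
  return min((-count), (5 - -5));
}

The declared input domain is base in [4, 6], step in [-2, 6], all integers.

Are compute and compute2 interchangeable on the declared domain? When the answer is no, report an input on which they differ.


Changes here: loop structure differs, plus statement counts differ, plus boolean connective usage differs, plus arithmetic usage differs, plus min/max/abs usage differs, plus constant usage differs, plus local variable names differ; the full 27-point sweep finds no disagreement.
verdict: equivalent


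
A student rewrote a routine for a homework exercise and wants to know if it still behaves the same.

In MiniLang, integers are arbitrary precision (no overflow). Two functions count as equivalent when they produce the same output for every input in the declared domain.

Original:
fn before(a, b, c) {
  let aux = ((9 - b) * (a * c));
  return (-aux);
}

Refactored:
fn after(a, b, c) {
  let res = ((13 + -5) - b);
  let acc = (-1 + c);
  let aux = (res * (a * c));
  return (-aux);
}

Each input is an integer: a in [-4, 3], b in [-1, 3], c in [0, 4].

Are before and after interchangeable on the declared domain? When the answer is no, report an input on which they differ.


On input a=-4, b=-1, c=1, before returns 40 while after returns 36.
verdict: not equivalent; witness: a=-4, b=-1, c=1


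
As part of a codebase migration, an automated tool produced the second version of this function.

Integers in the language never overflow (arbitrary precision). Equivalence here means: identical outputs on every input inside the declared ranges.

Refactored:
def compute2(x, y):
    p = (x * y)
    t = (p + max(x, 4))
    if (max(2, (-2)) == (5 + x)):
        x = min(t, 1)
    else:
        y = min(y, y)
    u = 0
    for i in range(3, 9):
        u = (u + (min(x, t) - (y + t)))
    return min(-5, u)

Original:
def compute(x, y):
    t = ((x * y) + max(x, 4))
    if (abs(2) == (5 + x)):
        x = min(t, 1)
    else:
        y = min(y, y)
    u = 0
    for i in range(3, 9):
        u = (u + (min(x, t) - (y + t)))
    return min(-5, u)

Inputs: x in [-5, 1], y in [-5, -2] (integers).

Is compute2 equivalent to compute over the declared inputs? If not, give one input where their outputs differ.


The two are interchangeable: statement counts differ, min/max/abs usage differs, local variable names differ, constant usage differs, and every declared input agrees.
Spot check at x=-1, y=-2 — compute: t = 6; (abs(2) == (5 + x)) -> false; y = -2; u = 0; [i=3]; u = -5; [i=4]; u = -10; [i=5]; u = -15; [i=6]; u = -20; [i=7]; u = -25; [i=8]; u = -30; return -30. compute2: p = 2; t = 6; (max(2, (-2)) == (5 + x)) -> false; y = -2; u = 0; [i=3]; u = -5; [i=4]; u = -10; [i=5]; u = -15; [i=6]; u = -20; [i=7]; u = -25; [i=8]; u = -30; return -30. Both give -30.
An exhaustive pass over the 28 declared inputs shows identical outputs.
verdict: equivalent


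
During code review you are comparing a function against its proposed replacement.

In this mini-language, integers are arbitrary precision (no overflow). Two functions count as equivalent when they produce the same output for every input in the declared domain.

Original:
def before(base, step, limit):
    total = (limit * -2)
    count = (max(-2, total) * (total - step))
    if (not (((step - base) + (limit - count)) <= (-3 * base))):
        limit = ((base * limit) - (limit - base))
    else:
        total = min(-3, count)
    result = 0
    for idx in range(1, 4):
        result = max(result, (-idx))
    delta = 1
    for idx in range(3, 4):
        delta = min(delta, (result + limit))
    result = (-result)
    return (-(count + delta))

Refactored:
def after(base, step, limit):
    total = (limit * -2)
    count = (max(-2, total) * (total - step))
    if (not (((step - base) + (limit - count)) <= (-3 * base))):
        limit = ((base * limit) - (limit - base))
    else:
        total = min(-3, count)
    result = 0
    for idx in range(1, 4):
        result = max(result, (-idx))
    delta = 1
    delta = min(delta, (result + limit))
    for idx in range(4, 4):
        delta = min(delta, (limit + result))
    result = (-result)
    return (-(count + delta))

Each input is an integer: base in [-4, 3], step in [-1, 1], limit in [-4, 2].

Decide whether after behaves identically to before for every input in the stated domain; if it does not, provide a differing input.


Side by side, the visible changes include: loop structure differs; min/max/abs usage differs; statement counts differ; arithmetic usage differs.
One worked example (base=-2, step=1, limit=0) — before: total becomes 0; next count becomes 0; next (not (((step - base) + (limit - count)) <= (-3 * base))) evaluates to false; next total becomes -3; next result becomes 0; next at idx=1:; next result becomes 0; next at idx=2:; next result becomes 0; next at idx=3:; next result becomes 0; next delta becomes 1; next at idx=3:; next delta becomes 0; next result becomes 0; next final value 0; after: total becomes 0; next count becomes 0; next (not (((step - base) + (limit - count)) <= (-3 * base))) evaluates to false; next total becomes -3; next result becomes 0; next at idx=1:; next result becomes 0; next at idx=2:; next result becomes 0; next at idx=3:; next result becomes 0; next delta becomes 1; next delta becomes 0; next idx never enters its loop body; next result becomes 0; next final value 0; agreement on 0.
Checked all 168 inputs in the declared domain: the outputs agree on every one.
verdict: equivalent


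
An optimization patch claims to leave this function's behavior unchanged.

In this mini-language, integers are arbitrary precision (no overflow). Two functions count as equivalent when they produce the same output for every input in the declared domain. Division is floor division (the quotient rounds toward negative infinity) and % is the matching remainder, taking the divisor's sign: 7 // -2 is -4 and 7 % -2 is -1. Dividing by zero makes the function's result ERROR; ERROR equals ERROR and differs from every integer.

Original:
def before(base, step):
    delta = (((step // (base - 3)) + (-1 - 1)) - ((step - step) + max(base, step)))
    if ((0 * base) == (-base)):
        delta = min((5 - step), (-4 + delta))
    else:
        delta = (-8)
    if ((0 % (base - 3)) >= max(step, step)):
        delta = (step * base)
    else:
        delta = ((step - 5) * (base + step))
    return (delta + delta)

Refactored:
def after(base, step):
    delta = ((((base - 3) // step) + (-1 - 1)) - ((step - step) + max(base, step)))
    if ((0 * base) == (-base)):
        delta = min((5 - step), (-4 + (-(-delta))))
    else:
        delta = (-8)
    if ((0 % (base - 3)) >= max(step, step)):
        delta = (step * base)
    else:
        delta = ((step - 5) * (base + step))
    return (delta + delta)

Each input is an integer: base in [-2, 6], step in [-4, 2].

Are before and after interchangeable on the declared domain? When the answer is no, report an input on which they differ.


These are not equivalent — on base=-2, step=0 the outputs split (0 vs ERROR).
before: delta := -2 | ((0 * base) == (-base)): false | delta := -8 | ((0 % (base - 3)) >= max(step, step)): true | delta := 0 | result 0
after: divide-by-zero, output ERROR
verdict: not equivalent; witness: base=-2, step=0


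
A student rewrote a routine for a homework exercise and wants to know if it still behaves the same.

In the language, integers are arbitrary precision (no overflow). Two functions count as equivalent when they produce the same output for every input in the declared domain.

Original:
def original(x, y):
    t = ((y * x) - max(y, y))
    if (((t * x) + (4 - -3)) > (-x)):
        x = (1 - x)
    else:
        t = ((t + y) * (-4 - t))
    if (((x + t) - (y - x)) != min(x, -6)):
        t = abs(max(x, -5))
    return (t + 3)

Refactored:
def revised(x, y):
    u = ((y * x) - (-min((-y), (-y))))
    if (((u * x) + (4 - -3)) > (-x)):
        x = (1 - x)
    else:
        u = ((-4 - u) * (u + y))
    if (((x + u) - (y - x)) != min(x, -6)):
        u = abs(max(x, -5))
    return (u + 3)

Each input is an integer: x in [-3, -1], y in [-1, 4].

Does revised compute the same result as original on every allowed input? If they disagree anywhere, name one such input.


Equivalent — the differences include min/max/abs usage differs, and local variable names differ, yet no declared input distinguishes the two.
Tracing x=-2, y=3: original: t := -9 | (((t * x) + (4 - -3)) > (-x)): true | x := 3 | (((x + t) - (y - x)) != min(x, -6)): false | result -6 | revised: u := -9 | (((u * x) + (4 - -3)) > (-x)): true | x := 3 | (((x + u) - (y - x)) != min(x, -6)): false | result -6 — matching result -6.
An exhaustive pass over the 18 declared inputs shows identical outputs.
verdict: equivalent


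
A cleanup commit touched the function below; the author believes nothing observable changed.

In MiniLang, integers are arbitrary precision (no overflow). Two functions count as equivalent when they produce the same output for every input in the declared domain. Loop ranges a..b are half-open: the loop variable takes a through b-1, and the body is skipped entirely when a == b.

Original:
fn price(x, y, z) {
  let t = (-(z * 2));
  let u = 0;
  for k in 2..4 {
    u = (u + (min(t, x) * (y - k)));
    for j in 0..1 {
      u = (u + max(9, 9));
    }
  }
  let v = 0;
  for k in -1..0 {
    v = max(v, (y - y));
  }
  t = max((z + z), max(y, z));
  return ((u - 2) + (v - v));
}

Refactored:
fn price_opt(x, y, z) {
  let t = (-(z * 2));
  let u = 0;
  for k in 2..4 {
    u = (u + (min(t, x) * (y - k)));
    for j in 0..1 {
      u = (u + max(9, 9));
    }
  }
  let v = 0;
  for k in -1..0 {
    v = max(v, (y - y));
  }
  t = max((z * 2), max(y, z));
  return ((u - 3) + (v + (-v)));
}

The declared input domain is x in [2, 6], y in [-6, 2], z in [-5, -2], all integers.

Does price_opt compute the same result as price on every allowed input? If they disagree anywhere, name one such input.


Take x=2, y=-6, z=-5.
price: t = 10; u = 0; [k=2]; u = -16; [j=0]; u = -7; [k=3]; u = -25; [j=0]; u = -16; v = 0; [k=-1]; v = 0; t = -5; return -18
price_opt: t = 10; u = 0; [k=2]; u = -16; [j=0]; u = -7; [k=3]; u = -25; [j=0]; u = -16; v = 0; [k=-1]; v = 0; t = -5; return -19
-18 != -19, so the rewrite changes behavior.
verdict: not equivalent; witness: x=2, y=-6, z=-5


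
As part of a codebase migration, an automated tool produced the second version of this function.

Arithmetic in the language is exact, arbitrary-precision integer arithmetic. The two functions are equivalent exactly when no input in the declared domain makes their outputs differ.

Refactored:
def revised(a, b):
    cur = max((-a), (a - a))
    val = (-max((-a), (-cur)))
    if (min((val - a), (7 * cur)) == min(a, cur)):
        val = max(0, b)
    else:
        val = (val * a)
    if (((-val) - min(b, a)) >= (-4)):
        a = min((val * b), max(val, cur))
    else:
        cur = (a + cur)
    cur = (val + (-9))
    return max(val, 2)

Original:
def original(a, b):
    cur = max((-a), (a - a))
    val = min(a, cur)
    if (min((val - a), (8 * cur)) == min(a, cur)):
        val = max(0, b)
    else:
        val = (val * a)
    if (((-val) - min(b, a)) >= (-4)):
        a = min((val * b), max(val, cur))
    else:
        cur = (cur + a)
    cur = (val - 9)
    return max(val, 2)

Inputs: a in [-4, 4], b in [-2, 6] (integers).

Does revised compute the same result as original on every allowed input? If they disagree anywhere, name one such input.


Equivalent. The suspicious edit (`8` became `7`) never changes the result for any input inside the declared domain.
Sweeping the whole domain (81 inputs) finds no disagreement.
One worked example (a=1, b=-2) — original: cur = 0; val = 0; (min((val - a), (8 * cur)) == min(a, cur)) -> false; val = 0; (((-val) - min(b, a)) >= (-4)) -> true; a = 0; cur = -9; return 2; revised: cur = 0; val = 0; (min((val - a), (7 * cur)) == min(a, cur)) -> false; val = 0; (((-val) - min(b, a)) >= (-4)) -> true; a = 0; cur = -9; return 2; agreement on 2.
verdict: equivalent


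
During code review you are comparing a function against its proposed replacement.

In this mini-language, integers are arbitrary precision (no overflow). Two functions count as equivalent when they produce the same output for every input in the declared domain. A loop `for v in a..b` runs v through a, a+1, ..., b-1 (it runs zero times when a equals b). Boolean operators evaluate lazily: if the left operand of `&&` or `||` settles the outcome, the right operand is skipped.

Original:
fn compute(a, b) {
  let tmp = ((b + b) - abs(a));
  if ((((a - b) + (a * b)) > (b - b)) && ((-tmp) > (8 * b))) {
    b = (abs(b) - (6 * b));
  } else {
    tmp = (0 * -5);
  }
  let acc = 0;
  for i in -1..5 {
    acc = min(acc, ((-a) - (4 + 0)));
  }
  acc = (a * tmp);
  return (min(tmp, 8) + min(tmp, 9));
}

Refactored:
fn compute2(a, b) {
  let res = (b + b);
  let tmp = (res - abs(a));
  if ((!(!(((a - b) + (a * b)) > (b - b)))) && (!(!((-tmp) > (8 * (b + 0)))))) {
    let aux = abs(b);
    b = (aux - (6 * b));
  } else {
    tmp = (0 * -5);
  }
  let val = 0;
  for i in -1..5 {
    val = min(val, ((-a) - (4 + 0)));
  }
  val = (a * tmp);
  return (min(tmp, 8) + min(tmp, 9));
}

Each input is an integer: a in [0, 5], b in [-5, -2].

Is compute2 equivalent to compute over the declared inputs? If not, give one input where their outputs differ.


The two versions differ — the changes include statement counts differ, and arithmetic usage differs, and boolean connective usage differs, and constant usage differs, and local variable names differ.
One worked example (a=0, b=-5) — compute: tmp := -10 | ((((a - b) + (a * b)) > (b - b)) && ((-tmp) > (8 * b))): true | b := 35 | acc := 0 | iter i=-1: | acc := -4 | iter i=0: | acc := -4 | iter i=1: | acc := -4 | iter i=2: | acc := -4 | iter i=3: | acc := -4 | iter i=4: | acc := -4 | acc := 0 | result -20; compute2: res := -10 | tmp := -10 | ((!(!(((a - b) + (a * b)) > (b - b)))) && (!(!((-tmp) > (8 * (b + 0)))))): true | aux := 5 | b := 35 | val := 0 | iter i=-1: | val := -4 | iter i=0: | val := -4 | iter i=1: | val := -4 | iter i=2: | val := -4 | iter i=3: | val := -4 | iter i=4: | val := -4 | val := 0 | result -20; agreement on -20.
Across all 24 domain points the two functions coincide.
verdict: equivalent


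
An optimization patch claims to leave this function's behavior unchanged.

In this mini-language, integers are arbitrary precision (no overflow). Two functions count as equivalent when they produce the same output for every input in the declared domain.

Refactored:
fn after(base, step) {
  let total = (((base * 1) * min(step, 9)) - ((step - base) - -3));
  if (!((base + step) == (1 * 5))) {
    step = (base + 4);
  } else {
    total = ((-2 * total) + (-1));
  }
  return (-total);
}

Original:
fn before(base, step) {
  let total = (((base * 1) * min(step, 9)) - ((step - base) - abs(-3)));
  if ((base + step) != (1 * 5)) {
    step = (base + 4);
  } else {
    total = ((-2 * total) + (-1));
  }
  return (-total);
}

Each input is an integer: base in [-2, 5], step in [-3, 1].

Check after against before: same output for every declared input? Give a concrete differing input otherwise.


The rewrite breaks on base=-2, step=-3, where the results are -10 and -4.
before: total=10, then ((base + step) != (1 * 5)) is true, then step=2, then returns -10
after: total=4, then (!((base + step) == (1 * 5))) is true, then step=2, then returns -4
verdict: not equivalent; witness: base=-2, step=-3


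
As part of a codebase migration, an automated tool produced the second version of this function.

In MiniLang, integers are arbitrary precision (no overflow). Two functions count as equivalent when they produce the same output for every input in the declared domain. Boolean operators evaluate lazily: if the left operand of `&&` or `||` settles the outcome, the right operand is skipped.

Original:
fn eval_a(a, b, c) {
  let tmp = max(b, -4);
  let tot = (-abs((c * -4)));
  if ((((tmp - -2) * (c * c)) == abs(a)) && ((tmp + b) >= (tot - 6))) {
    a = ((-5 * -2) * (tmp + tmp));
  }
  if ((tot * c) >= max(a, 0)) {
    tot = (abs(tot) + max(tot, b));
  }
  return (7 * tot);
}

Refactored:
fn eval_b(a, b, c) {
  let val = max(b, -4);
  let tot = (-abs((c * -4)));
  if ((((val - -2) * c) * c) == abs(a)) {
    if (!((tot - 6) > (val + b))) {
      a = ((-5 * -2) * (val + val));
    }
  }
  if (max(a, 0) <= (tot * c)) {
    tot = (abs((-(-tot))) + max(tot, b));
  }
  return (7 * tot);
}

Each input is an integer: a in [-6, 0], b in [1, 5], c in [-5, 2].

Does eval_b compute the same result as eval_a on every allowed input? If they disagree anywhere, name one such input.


Behavior is preserved: although local variable names differ, plus boolean connective usage differs, plus comparison usage differs, plus branching structure differs, plus statement counts differ, the outputs never diverge.
As a probe, take a=-3, b=4, c=-3: eval_a runs tmp=4, then tot=-12, then ((((tmp - -2) * (c * c)) == abs(a)) && ((tmp + b) >= (tot - 6))) is false, then ((tot * c) >= max(a, 0)) is true, then tot=16, then returns 112; eval_b runs val=4, then tot=-12, then ((((val - -2) * c) * c) == abs(a)) is false, then (max(a, 0) <= (tot * c)) is true, then tot=16, then returns 112; both end at 112.
Across all 280 domain points the two functions coincide.
verdict: equivalent


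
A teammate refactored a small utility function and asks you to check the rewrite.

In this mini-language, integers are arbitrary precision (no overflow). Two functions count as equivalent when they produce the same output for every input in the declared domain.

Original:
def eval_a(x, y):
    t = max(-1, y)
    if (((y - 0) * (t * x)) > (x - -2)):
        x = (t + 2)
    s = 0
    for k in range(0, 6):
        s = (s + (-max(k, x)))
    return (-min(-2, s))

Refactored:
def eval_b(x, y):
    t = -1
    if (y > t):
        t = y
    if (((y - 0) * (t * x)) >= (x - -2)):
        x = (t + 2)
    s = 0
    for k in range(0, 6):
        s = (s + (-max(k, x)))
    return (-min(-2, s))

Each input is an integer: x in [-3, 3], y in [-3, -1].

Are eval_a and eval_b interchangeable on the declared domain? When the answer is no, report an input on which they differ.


Not equivalent: x=2, y=-2 separates them (18 vs 16).
eval_a: t=-1, then (((y - 0) * (t * x)) > (x - -2)) is false, then s=0, then (k=0), then s=-2, then (k=1), then s=-4, then (k=2), then s=-6, then (k=3), then s=-9, then (k=4), then s=-13, then (k=5), then s=-18, then returns 18
eval_b: t=-1, then (y > t) is false, then (((y - 0) * (t * x)) >= (x - -2)) is true, then x=1, then s=0, then (k=0), then s=-1, then (k=1), then s=-2, then (k=2), then s=-4, then (k=3), then s=-7, then (k=4), then s=-11, then (k=5), then s=-16, then returns 16
verdict: not equivalent; witness: x=2, y=-2


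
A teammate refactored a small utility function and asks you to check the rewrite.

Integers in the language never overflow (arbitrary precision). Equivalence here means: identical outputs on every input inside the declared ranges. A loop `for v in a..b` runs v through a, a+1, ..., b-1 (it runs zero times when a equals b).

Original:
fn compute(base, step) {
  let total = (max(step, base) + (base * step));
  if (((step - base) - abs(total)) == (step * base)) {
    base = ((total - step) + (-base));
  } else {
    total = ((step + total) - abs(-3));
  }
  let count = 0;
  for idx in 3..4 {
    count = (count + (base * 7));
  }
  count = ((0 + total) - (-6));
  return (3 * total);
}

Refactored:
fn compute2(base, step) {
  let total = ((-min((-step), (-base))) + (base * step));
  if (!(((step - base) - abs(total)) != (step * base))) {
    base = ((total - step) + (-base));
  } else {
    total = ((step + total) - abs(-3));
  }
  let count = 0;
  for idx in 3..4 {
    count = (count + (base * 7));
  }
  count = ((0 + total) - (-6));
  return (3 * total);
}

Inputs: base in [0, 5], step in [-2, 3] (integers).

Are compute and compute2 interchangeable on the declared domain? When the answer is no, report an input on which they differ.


Behavior is preserved: although comparison usage differs, min/max/abs usage differs, boolean connective usage differs, the outputs never diverge.
Spot check at base=0, step=2 — compute: total := 2 | (((step - base) - abs(total)) == (step * base)): true | base := 0 | count := 0 | iter idx=3: | count := 0 | count := 8 | result 6. compute2: total := 2 | (!(((step - base) - abs(total)) != (step * base))): true | base := 0 | count := 0 | iter idx=3: | count := 0 | count := 8 | result 6. Both give 6.
Sweeping the whole domain (36 inputs) finds no disagreement.
verdict: equivalent


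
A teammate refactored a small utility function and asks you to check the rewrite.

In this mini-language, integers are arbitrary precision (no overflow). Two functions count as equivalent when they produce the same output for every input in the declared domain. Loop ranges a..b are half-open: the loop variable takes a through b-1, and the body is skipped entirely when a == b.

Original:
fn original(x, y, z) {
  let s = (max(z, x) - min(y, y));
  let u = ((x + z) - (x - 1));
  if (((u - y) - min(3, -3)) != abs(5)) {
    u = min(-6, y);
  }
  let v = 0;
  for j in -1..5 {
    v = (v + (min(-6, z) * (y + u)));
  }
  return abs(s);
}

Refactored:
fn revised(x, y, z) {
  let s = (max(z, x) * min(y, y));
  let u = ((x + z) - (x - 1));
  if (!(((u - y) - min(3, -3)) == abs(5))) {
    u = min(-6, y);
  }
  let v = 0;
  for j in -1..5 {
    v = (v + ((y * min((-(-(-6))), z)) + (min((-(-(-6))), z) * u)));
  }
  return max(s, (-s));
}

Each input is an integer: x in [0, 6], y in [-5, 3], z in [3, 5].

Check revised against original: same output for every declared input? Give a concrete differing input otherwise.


x=0, y=-5, z=3 yields 8 from original but 15 from revised.
verdict: not equivalent; witness: x=0, y=-5, z=3


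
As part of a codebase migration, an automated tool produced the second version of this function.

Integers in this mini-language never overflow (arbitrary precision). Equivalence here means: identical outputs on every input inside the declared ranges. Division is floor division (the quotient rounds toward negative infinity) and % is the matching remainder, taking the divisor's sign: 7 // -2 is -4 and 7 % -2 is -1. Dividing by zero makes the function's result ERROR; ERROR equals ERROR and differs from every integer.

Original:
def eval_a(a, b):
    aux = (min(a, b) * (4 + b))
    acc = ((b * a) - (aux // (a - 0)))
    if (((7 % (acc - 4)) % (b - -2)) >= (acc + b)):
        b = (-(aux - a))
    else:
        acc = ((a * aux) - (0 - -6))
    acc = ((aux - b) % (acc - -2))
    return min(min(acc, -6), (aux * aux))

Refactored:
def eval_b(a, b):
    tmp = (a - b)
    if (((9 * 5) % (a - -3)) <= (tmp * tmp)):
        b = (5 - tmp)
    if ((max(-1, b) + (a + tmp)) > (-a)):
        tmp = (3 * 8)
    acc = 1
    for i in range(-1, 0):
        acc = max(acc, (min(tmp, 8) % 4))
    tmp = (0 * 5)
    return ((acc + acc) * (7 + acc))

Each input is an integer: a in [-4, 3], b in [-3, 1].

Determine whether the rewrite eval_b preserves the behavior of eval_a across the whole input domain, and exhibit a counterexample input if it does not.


Evaluate both at a=-4, b=-3.
eval_a: aux becomes -4; next acc becomes 11; next (((7 % (acc - 4)) % (b - -2)) >= (acc + b)) evaluates to false; next acc becomes 10; next acc becomes 11; next final value -6
eval_b: tmp becomes -1; next (((9 * 5) % (a - -3)) <= (tmp * tmp)) evaluates to true; next b becomes 6; next ((max(-1, b) + (a + tmp)) > (-a)) evaluates to false; next acc becomes 1; next at i=-1:; next acc becomes 3; next tmp becomes 0; next final value 60
-6 against 60: the behavior changed.
verdict: not equivalent; witness: a=-4, b=-3


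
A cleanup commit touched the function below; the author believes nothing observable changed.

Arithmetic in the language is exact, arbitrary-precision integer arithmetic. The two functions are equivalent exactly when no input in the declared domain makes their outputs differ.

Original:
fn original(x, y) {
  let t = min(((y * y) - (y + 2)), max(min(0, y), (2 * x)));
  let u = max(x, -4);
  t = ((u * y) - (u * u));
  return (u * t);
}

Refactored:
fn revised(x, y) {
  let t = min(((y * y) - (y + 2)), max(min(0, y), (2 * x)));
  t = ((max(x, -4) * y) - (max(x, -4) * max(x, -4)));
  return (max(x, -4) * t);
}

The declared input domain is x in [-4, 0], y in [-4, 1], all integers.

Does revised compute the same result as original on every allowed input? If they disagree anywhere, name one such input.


Although min/max/abs usage differs; also local variable names differ; also constant usage differs; also statement counts differ, 30/30 inputs agree.
verdict: equivalent


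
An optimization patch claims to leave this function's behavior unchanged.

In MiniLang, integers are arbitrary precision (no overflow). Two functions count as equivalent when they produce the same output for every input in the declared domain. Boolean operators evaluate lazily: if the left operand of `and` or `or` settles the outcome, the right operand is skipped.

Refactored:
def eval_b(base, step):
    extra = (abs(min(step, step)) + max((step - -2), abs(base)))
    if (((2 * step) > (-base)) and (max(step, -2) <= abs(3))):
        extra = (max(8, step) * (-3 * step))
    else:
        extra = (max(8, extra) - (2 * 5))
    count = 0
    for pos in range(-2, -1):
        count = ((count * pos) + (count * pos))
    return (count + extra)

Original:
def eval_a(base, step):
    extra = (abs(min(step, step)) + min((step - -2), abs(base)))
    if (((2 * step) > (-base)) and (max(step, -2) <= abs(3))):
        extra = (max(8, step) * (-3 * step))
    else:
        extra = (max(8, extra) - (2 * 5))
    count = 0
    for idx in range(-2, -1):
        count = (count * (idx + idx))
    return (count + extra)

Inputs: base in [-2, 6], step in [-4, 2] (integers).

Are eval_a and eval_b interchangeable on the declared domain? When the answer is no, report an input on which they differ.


These are not equivalent — on base=5, step=-4 the outputs split (-2 vs -1).
eval_a: extra=2, then (((2 * step) > (-base)) and (max(step, -2) <= abs(3))) is false, then extra=-2, then count=0, then (idx=-2), then count=0, then returns -2
eval_b: extra=9, then (((2 * step) > (-base)) and (max(step, -2) <= abs(3))) is false, then extra=-1, then count=0, then (pos=-2), then count=0, then returns -1
verdict: not equivalent; witness: base=5, step=-4


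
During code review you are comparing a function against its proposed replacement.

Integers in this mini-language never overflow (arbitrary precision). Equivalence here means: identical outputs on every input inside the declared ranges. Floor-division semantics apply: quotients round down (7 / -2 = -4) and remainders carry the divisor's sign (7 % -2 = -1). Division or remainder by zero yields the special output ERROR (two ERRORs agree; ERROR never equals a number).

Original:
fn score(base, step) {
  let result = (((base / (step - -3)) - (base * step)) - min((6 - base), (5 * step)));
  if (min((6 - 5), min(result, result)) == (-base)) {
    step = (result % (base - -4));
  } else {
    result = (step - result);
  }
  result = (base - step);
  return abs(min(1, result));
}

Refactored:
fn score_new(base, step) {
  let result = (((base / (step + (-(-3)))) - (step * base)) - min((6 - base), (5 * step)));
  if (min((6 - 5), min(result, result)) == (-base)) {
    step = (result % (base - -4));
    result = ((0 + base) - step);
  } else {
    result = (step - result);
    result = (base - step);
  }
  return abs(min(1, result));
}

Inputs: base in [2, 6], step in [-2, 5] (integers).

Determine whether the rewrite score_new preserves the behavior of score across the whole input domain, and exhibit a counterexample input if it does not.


The two are interchangeable: arithmetic usage differs, constant usage differs, statement counts differ, and every declared input agrees.
One worked example (base=3, step=1) — score: result = -6; (min((6 - 5), min(result, result)) == (-base)) -> false; result = 7; result = 2; return 1; score_new: result = -6; (min((6 - 5), min(result, result)) == (-base)) -> false; result = 7; result = 2; return 1; agreement on 1.
Across all 40 domain points the two functions coincide.
verdict: equivalent


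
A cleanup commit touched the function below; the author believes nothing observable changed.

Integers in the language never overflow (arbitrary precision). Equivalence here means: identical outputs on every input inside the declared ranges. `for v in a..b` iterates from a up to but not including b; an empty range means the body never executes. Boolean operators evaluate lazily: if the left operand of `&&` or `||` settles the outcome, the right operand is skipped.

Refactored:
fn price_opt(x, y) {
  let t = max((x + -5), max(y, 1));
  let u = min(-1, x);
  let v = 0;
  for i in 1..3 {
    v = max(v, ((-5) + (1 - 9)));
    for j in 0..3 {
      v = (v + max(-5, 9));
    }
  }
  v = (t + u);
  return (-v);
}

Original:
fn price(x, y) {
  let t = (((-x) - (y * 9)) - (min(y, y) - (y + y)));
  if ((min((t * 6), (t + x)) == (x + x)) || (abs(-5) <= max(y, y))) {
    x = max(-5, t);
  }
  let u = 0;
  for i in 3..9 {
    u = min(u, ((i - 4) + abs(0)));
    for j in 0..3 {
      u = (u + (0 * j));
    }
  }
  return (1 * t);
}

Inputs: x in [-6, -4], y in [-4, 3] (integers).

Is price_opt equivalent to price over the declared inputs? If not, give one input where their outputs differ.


Not equivalent: x=-6, y=-4 separates them (38 vs 5).
price: t=38, then ((min((t * 6), (t + x)) == (x + x)) || (abs(-5) <= max(y, y))) is false, then u=0, then (i=3), then u=-1, then (j=0), then u=-1, then (j=1), then u=-1, then (j=2), then u=-1, then (i=4), then u=-1, then (j=0), then u=-1, then (j=1), then u=-1, then (j=2), then u=-1, then (i=5), then u=-1, then (j=0), then u=-1, then (j=1), then u=-1, then (j=2), then u=-1, then (i=6), then u=-1, then (j=0), then u=-1, then (j=1), then u=-1, then (j=2), then u=-1, then (i=7), then u=-1, then (j=0), then u=-1, then (j=1), then u=-1, then (j=2), then u=-1, then (i=8), then u=-1, then (j=0), then u=-1, then (j=1), then u=-1, then (j=2), then u=-1, then returns 38
price_opt: t=1, then u=-6, then v=0, then (i=1), then v=0, then (j=0), then v=9, then (j=1), then v=18, then (j=2), then v=27, then (i=2), then v=27, then (j=0), then v=36, then (j=1), then v=45, then (j=2), then v=54, then v=-5, then returns 5
verdict: not equivalent; witness: x=-6, y=-4


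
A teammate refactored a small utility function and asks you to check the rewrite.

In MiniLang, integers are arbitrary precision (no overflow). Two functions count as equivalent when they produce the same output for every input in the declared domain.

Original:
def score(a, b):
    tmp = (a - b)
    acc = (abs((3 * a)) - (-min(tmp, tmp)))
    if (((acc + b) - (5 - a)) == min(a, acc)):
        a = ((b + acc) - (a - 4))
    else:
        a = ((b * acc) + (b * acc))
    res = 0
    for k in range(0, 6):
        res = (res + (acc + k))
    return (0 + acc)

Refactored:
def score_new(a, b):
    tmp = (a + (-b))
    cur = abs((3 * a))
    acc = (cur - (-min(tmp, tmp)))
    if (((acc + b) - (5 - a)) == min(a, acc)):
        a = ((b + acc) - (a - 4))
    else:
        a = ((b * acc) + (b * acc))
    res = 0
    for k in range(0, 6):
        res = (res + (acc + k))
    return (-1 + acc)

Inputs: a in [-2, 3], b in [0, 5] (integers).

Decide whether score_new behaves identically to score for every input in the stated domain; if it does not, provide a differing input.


Run the pair on a=-2, b=0.
score: tmp becomes -2; next acc becomes 4; next (((acc + b) - (5 - a)) == min(a, acc)) evaluates to false; next a becomes 0; next res becomes 0; next at k=0:; next res becomes 4; next at k=1:; next res becomes 9; next at k=2:; next res becomes 15; next at k=3:; next res becomes 22; next at k=4:; next res becomes 30; next at k=5:; next res becomes 39; next final value 4
score_new: tmp becomes -2; next cur becomes 6; next acc becomes 4; next (((acc + b) - (5 - a)) == min(a, acc)) evaluates to false; next a becomes 0; next res becomes 0; next at k=0:; next res becomes 4; next at k=1:; next res becomes 9; next at k=2:; next res becomes 15; next at k=3:; next res becomes 22; next at k=4:; next res becomes 30; next at k=5:; next res becomes 39; next final value 3
4 and 3 differ, so these are not the same function on this domain.
verdict: not equivalent; witness: a=-2, b=0


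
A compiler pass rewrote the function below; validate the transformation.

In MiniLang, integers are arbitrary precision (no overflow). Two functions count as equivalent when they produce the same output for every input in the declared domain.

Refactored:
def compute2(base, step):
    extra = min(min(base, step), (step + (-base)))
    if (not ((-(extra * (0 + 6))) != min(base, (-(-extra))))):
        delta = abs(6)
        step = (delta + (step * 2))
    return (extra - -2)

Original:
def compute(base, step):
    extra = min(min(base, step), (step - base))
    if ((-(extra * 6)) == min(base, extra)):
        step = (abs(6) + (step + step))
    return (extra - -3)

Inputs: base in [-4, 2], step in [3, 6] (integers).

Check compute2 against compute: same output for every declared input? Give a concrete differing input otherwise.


Try base=-4, step=3.
compute: extra becomes -4; next ((-(extra * 6)) == min(base, extra)) evaluates to false; next final value -1
compute2: extra becomes -4; next (not ((-(extra * (0 + 6))) != min(base, (-(-extra))))) evaluates to false; next final value -2
-1 and -2 differ, so these are not the same function on this domain.
verdict: not equivalent; witness: base=-4, step=3


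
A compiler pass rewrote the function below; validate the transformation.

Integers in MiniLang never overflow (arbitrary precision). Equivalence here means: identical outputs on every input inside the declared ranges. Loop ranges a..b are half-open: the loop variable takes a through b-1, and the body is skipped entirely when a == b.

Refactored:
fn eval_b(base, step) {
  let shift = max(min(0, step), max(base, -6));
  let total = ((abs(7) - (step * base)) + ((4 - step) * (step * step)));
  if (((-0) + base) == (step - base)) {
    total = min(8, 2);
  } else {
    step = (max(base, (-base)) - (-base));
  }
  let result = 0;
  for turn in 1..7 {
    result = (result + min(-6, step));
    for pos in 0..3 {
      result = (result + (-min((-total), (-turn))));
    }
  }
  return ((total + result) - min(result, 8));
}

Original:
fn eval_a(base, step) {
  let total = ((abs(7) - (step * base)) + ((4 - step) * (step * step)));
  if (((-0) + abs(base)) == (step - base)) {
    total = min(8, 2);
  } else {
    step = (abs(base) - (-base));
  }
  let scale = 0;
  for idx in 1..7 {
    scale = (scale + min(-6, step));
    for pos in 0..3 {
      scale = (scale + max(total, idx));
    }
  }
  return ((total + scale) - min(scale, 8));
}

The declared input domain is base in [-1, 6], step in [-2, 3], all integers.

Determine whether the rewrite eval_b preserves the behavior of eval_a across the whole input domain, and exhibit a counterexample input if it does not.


Try base=-1, step=-2.
eval_a: total becomes 29; next (((-0) + abs(base)) == (step - base)) evaluates to false; next step becomes 0; next scale becomes 0; next at idx=1:; next scale becomes -6; next at pos=0:; next scale becomes 23; next at pos=1:; next scale becomes 52; next at pos=2:; next scale becomes 81; next at idx=2:; next scale becomes 75; next at pos=0:; next scale becomes 104; next at pos=1:; next scale becomes 133; next at pos=2:; next scale becomes 162; next at idx=3:; next scale becomes 156; next at pos=0:; next scale becomes 185; next at pos=1:; next scale becomes 214; next at pos=2:; next scale becomes 243; next at idx=4:; next scale becomes 237; next at pos=0:; next scale becomes 266; next at pos=1:; next scale becomes 295; next at pos=2:; next scale becomes 324; next at idx=5:; next scale becomes 318; next at pos=0:; next scale becomes 347; next at pos=1:; next scale becomes 376; next at pos=2:; next scale becomes 405; next at idx=6:; next scale becomes 399; next at pos=0:; next scale becomes 428; next at pos=1:; next scale becomes 457; next at pos=2:; next scale becomes 486; next final value 507
eval_b: shift becomes -1; next total becomes 29; next (((-0) + base) == (step - base)) evaluates to true; next total becomes 2; next result becomes 0; next at turn=1:; next result becomes -6; next at pos=0:; next result becomes -4; next at pos=1:; next result becomes -2; next at pos=2:; next result becomes 0; next at turn=2:; next result becomes -6; next at pos=0:; next result becomes -4; next at pos=1:; next result becomes -2; next at pos=2:; next result becomes 0; next at turn=3:; next result becomes -6; next at pos=0:; next result becomes -3; next at pos=1:; next result becomes 0; next at pos=2:; next result becomes 3; next at turn=4:; next result becomes -3; next at pos=0:; next result becomes 1; next at pos=1:; next result becomes 5; next at pos=2:; next result becomes 9; next at turn=5:; next result becomes 3; next at pos=0:; next result becomes 8; next at pos=1:; next result becomes 13; next at pos=2:; next result becomes 18; next at turn=6:; next result becomes 12; next at pos=0:; next result becomes 18; next at pos=1:; next result becomes 24; next at pos=2:; next result becomes 30; next final value 24
507 and 24 differ, so these are not the same function on this domain.
verdict: not equivalent; witness: base=-1, step=-2
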